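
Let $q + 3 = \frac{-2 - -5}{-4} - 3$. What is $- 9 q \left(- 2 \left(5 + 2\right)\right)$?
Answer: $- \frac{1701}{2} \approx -850.5$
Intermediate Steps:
$q = - \frac{27}{4}$ ($q = -3 - \left(3 - \frac{-2 - -5}{-4}\right) = -3 - \left(3 - \left(-2 + 5\right) \left(- \frac{1}{4}\right)\right) = -3 + \left(3 \left(- \frac{1}{4}\right) - 3\right) = -3 - \frac{15}{4} = - \frac{27}{4} \approx -6.75$)
$- 9 q \left(- 2 \left(5 + 2\right)\right) = \left(-9\right) \left(- \frac{27}{4}\right) \left(- 2 \left(5 + 2\right)\right) = \frac{243 \left(\left(-2\right) 7\right)}{4} = \frac{243}{4} \left(-14\right) = - \frac{1701}{2}$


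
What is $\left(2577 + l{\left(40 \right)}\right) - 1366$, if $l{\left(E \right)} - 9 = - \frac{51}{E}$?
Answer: $\frac{48749}{40} \approx 1218.7$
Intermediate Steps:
$l{\left(E \right)} = 9 - \frac{51}{E}$
$\left(2577 + l{\left(40 \right)}\right) - 1366 = \left(2577 + \left(9 - \frac{51}{40}\right)\right) - 1366 = \left(2577 + \frac{309}{40}\right) - 1366 = \frac{103389}{40} - 1366 = \frac{48749}{40}$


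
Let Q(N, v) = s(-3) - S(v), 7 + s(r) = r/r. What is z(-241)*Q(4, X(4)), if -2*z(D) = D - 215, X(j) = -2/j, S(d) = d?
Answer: -1254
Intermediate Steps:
z(D) = 215/2 - D/2 (z(D) = -(D - 215)/2 = -(-215 + D)/2 = 215/2 - D/2)
s(r) = -6 (s(r) = -7 + r/r = -7 + 1 = -6)
Q(N, v) = -6 - v
z(-241)*Q(4, X(4)) = (215/2 - 1/2*(-241))*(-6 - (-2)/4) = (215/2 + 241/2)*(-6 - (-2)/4) = 228*(-6 - 1*(-1/2)) = 228*(-6 + 1/2) = 228*(-11/2) = -1254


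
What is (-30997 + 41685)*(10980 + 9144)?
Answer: 215085312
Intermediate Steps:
(-30997 + 41685)*(10980 + 9144) = 10688*20124 = 215085312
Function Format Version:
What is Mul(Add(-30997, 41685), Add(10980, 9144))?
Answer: 215085312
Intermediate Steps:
Mul(Add(-30997, 41685), Add(10980, 9144)) = Mul(10688, 20124) = 215085312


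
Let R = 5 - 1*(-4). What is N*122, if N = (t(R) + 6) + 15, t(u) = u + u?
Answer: 4758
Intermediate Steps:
R = 9 (R = 5 + 4 = 9)
t(u) = 2*u
N = 39 (N = (2*9 + 6) + 15 = (18 + 6) + 15 = 24 + 15 = 39)
N*122 = 39*122 = 4758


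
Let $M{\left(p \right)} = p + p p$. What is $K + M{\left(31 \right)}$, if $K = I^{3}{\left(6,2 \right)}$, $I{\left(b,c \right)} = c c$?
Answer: $1056$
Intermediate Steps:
$M{\left(p \right)} = p + p^{2}$
$I{\left(b,c \right)} = c^{2}$
$K = 64$ ($K = \left(2^{2}\right)^{3} = 4^{3} = 64$)
$K + M{\left(31 \right)} = 64 + 31 \left(1 + 31\right) = 64 + 31 \cdot 32 = 64 + 992 = 1056$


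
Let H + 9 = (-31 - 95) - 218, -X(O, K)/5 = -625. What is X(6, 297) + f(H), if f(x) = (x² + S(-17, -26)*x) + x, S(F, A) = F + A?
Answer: 142560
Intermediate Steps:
X(O, K) = 3125 (X(O, K) = -5*(-625) = 3125)
S(F, A) = A + F
H = -353 (H = -9 + ((-31 - 95) - 218) = -9 + (-126 - 218) = -9 - 344 = -353)
f(x) = x² - 42*x (f(x) = (x² + (-26 - 17)*x) + x = (x² - 43*x) + x = x² - 42*x)
X(6, 297) + f(H) = 3125 - 353*(-42 - 353) = 3125 - 353*(-395) = 3125 + 139435 = 142560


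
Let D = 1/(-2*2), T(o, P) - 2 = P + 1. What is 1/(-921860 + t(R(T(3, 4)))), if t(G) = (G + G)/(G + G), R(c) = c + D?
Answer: -1/921859 ≈ -1.0848e-6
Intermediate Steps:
T(o, P) = 3 + P (T(o, P) = 2 + (P + 1) = 2 + (1 + P) = 3 + P)
D = -¼ (D = 1/(-4) = -¼ ≈ -0.25000)
R(c) = -¼ + c (R(c) = c - ¼ = -¼ + c)
t(G) = 1 (t(G) = (2*G)/((2*G)) = (2*G)*(1/(2*G)) = 1)
1/(-921860 + t(R(T(3, 4)))) = 1/(-921860 + 1) = 1/(-921859) = -1/921859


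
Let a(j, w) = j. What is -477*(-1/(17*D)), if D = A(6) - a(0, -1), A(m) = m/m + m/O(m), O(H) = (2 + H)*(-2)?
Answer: 3816/85 ≈ 44.894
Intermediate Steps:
O(H) = -4 - 2*H
A(m) = 1 + m/(-4 - 2*m) (A(m) = m/m + m/(-4 - 2*m) = 1 + m/(-4 - 2*m))
D = 5/8 (D = (4 + 6)/(2*(2 + 6)) - 1*0 = (½)*10/8 + 0 = (½)*(⅛)*10 + 0 = 5/8 + 0 = 5/8 ≈ 0.62500)
-477*(-1/(17*D)) = -477/((-17*5/8)) = -477/(-85/8) = -477*(-8/85) = 3816/85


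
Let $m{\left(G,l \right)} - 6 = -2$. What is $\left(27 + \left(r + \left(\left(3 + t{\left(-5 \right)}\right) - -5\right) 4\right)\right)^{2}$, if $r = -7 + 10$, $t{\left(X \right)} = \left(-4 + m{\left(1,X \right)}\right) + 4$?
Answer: $6084$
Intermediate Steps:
$m{\left(G,l \right)} = 4$ ($m{\left(G,l \right)} = 6 - 2 = 4$)
$t{\left(X \right)} = 4$ ($t{\left(X \right)} = \left(-4 + 4\right) + 4 = 0 + 4 = 4$)
$r = 3$
$\left(27 + \left(r + \left(\left(3 + t{\left(-5 \right)}\right) - -5\right) 4\right)\right)^{2} = \left(27 + \left(3 + \left(\left(3 + 4\right) - -5\right) 4\right)\right)^{2} = \left(27 + \left(3 + \left(7 + 5\right) 4\right)\right)^{2} = \left(27 + \left(3 + 12 \cdot 4\right)\right)^{2} = \left(27 + \left(3 + 48\right)\right)^{2} = \left(27 + 51\right)^{2} = 78^{2} = 6084$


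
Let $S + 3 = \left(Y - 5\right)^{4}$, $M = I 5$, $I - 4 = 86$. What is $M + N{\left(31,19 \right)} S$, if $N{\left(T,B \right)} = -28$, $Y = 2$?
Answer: $-1734$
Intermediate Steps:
$I = 90$ ($I = 4 + 86 = 90$)
$M = 450$ ($M = 90 \cdot 5 = 450$)
$S = 78$ ($S = -3 + \left(2 - 5\right)^{4} = -3 + \left(-3\right)^{4} = -3 + 81 = 78$)
$M + N{\left(31,19 \right)} S = 450 - 2184 = -1734$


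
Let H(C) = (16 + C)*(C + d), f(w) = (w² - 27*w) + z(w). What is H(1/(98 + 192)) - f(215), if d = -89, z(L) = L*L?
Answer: -7406624069/84100 ≈ -88069.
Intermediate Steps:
z(L) = L²
f(w) = -27*w + 2*w² (f(w) = (w² - 27*w) + w² = -27*w + 2*w²)
H(C) = (-89 + C)*(16 + C) (H(C) = (16 + C)*(C - 89) = (16 + C)*(-89 + C) = (-89 + C)*(16 + C))
H(1/(98 + 192)) - f(215) = (-1424 + (1/(98 + 192))² - 73/(98 + 192)) - 215*(-27 + 2*215) = (-1424 + (1/290)² - 73/290) - 215*(-27 + 430) = (-1424 + (1/290)² - 73*1/290) - 215*403 = (-1424 + 1/84100 - 73/290) - 1*86645 = -119779569/84100 - 86645 = -7406624069/84100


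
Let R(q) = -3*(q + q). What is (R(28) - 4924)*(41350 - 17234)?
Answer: -122798672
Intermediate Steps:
R(q) = -6*q
(R(28) - 4924)*(41350 - 17234) = (-6*28 - 4924)*(41350 - 17234) = (-168 - 4924)*24116 = -5092*24116 = -122798672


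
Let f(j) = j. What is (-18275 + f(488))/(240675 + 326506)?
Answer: -17787/567181 ≈ -0.031360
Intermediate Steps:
(-18275 + f(488))/(240675 + 326506) = (-18275 + 488)/(240675 + 326506) = -17787/567181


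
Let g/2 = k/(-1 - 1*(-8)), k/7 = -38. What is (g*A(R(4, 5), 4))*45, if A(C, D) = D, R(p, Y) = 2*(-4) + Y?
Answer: -13680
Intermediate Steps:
k = -266 (k = 7*(-38) = -266)
R(p, Y) = -8 + Y
g = -76 (g = 2*(-266/(-1 - 1*(-8))) = 2*(-266/(-1 + 8)) = 2*(-266/7) = 2*(-266*1/7) = 2*(-38) = -76)
(g*A(R(4, 5), 4))*45 = -76*4*45 = -304*45 = -13680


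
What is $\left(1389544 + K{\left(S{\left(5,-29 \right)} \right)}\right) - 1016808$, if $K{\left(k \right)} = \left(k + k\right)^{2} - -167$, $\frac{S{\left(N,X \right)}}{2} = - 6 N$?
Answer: $387303$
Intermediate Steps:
$S{\left(N,X \right)} = - 12 N$ ($S{\left(N,X \right)} = 2 \left(- 6 N\right) = - 12 N$)
$K{\left(k \right)} = 167 + 4 k^{2}$ ($K{\left(k \right)} = \left(2 k\right)^{2} + 167 = 4 k^{2} + 167 = 167 + 4 k^{2}$)
$\left(1389544 + K{\left(S{\left(5,-29 \right)} \right)}\right) - 1016808 = \left(1389544 + \left(167 + 4 \left(\left(-12\right) 5\right)^{2}\right)\right) - 1016808 = \left(1389544 + \left(167 + 4 \left(-60\right)^{2}\right)\right) - 1016808 = \left(1389544 + \left(167 + 4 \cdot 3600\right)\right) - 1016808 = \left(1389544 + \left(167 + 14400\right)\right) - 1016808 = \left(1389544 + 14567\right) - 1016808 = 1404111 - 1016808 = 387303$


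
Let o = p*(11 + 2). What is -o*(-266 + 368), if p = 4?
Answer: -5304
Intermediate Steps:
o = 52 (o = 4*(11 + 2) = 4*13 = 52)
-o*(-266 + 368) = -52*(-266 + 368) = -52*102 = -1*5304 = -5304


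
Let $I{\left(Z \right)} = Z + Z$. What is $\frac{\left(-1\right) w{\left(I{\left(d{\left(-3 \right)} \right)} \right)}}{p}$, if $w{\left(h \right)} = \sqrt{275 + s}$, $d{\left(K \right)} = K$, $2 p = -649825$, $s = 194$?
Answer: $\frac{2 \sqrt{469}}{649825} \approx 6.6653 \cdot 10^{-5}$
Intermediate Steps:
$p = - \frac{649825}{2}$ ($p = \frac{1}{2} \left(-649825\right) = - \frac{649825}{2} \approx -3.2491 \cdot 10^{5}$)
$I{\left(Z \right)} = 2 Z$
$w{\left(h \right)} = \sqrt{469}$ ($w{\left(h \right)} = \sqrt{275 + 194} = \sqrt{469}$)
$\frac{\left(-1\right) w{\left(I{\left(d{\left(-3 \right)} \right)} \right)}}{p} = \frac{\left(-1\right) \sqrt{469}}{- \frac{649825}{2}} = - \sqrt{469} \left(- \frac{2}{649825}\right) = \frac{2 \sqrt{469}}{649825}$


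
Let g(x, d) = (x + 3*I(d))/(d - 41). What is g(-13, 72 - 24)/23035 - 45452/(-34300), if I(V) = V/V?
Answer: 52346891/39505025 ≈ 1.3251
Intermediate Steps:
I(V) = 1
g(x, d) = (3 + x)/(-41 + d) (g(x, d) = (x + 3*1)/(d - 41) = (x + 3)/(-41 + d) = (3 + x)/(-41 + d))
g(-13, 72 - 24)/23035 - 45452/(-34300) = ((3 - 13)/(-41 + (72 - 24)))/23035 - 45452/(-34300) = (-10/(-41 + 48))*(1/23035) - 45452*(-1/34300) = (-10/7)*(1/23035) + 11363/8575 = ((⅐)*(-10))*(1/23035) + 11363/8575 = -10/7*1/23035 + 11363/8575 = -2/32249 + 11363/8575 = 52346891/39505025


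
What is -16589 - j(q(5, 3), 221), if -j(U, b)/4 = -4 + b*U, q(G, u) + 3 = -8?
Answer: -26329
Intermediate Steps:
q(G, u) = -11 (q(G, u) = -3 - 8 = -11)
j(U, b) = 16 - 4*U*b (j(U, b) = -4*(-4 + b*U) = -4*(-4 + U*b) = 16 - 4*U*b)
-16589 - j(q(5, 3), 221) = -16589 - (16 - 4*(-11)*221) = -16589 - (16 + 9724) = -16589 - 1*9740 = -16589 - 9740 = -26329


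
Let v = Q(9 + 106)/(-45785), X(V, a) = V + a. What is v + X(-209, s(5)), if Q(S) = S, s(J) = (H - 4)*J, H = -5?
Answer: -2325901/9157 ≈ -254.00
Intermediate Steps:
s(J) = -9*J (s(J) = (-5 - 4)*J = -9*J)
v = -23/9157 (v = (9 + 106)/(-45785) = 115*(-1/45785) = -23/9157 ≈ -0.0025117)
v + X(-209, s(5)) = -23/9157 + (-209 - 9*5) = -23/9157 + (-209 - 45) = -23/9157 - 254 = -2325901/9157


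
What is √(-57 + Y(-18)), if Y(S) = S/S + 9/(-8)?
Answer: I*√914/4 ≈ 7.5581*I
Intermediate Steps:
Y(S) = -⅛ (Y(S) = 1 + 9*(-⅛) = 1 - 9/8 = -⅛)
√(-57 + Y(-18)) = √(-57 - ⅛) = √(-457/8) = I*√914/4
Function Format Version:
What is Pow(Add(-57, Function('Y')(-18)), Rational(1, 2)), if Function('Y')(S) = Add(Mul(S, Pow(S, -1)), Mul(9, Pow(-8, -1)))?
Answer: Mul(Rational(1, 4), I, Pow(914, Rational(1, 2))) ≈ Mul(7.5581, I)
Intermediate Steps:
Function('Y')(S) = Rational(-1, 8) (Function('Y')(S) = Add(1, Mul(9, Rational(-1, 8))) = Add(1, Rational(-9, 8)) = Rational(-1, 8))
Pow(Add(-57, Function('Y')(-18)), Rational(1, 2)) = Pow(Add(-57, Rational(-1, 8)), Rational(1, 2)) = Pow(Rational(-457, 8), Rational(1, 2)) = Mul(Rational(1, 4), I, Pow(914, Rational(1, 2)))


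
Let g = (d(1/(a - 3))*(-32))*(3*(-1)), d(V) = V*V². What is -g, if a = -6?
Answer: 32/243 ≈ 0.13169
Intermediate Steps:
d(V) = V³
g = -32/243 (g = ((1/(-6 - 3))³*(-32))*(3*(-1)) = ((1/(-9))³*(-32))*(-3) = ((-⅑)³*(-32))*(-3) = -1/729*(-32)*(-3) = (32/729)*(-3) = -32/243 ≈ -0.13169)
-g = -1*(-32/243) = 32/243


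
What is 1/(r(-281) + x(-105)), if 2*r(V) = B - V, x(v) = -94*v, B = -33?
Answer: 1/9994 ≈ 0.00010006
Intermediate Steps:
r(V) = -33/2 - V/2 (r(V) = (-33 - V)/2 = -33/2 - V/2)
1/(r(-281) + x(-105)) = 1/((-33/2 - ½*(-281)) - 94*(-105)) = 1/((-33/2 + 281/2) + 9870) = 1/(124 + 9870) = 1/9994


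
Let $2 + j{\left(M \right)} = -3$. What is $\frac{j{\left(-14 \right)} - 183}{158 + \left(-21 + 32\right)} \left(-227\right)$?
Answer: $\frac{42676}{169} \approx 252.52$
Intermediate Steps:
$j{\left(M \right)} = -5$ ($j{\left(M \right)} = -2 - 3 = -5$)
$\frac{j{\left(-14 \right)} - 183}{158 + \left(-21 + 32\right)} \left(-227\right) = \frac{-5 - 183}{158 + \left(-21 + 32\right)} \left(-227\right) = - \frac{188}{158 + 11} \left(-227\right) = - \frac{188}{169} \left(-227\right) = \left(-188\right) \frac{1}{169} \left(-227\right) = \left(- \frac{188}{169}\right) \left(-227\right) = \frac{42676}{169}$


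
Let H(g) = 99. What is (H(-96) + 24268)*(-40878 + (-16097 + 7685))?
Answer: -1201049430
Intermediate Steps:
(H(-96) + 24268)*(-40878 + (-16097 + 7685)) = (99 + 24268)*(-40878 + (-16097 + 7685)) = 24367*(-40878 - 8412) = 24367*(-49290) = -1201049430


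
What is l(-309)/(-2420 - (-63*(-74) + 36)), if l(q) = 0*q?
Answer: 0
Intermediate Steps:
l(q) = 0
l(-309)/(-2420 - (-63*(-74) + 36)) = 0/(-2420 - (-63*(-74) + 36)) = 0/(-2420 - (4662 + 36)) = 0/(-2420 - 1*4698) = 0/(-2420 - 4698) = 0/(-7118) = 0*(-1/7118) = 0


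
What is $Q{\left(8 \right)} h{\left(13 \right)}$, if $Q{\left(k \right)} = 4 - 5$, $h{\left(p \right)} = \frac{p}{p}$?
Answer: $-1$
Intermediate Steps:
$h{\left(p \right)} = 1$
$Q{\left(k \right)} = -1$
$Q{\left(8 \right)} h{\left(13 \right)} = \left(-1\right) 1 = -1$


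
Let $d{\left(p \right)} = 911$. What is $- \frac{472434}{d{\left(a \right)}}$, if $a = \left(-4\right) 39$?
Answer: $- \frac{472434}{911} \approx -518.59$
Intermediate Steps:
$a = -156$
$- \frac{472434}{d{\left(a \right)}} = - \frac{472434}{911}$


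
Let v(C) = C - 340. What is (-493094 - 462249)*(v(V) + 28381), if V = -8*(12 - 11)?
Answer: -26781130319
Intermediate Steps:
V = -8 (V = -8*1 = -8)
v(C) = -340 + C
(-493094 - 462249)*(v(V) + 28381) = (-493094 - 462249)*((-340 - 8) + 28381) = -955343*(-348 + 28381) = -955343*28033 = -26781130319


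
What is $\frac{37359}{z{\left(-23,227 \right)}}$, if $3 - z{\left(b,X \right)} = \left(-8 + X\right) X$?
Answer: $- \frac{12453}{16570} \approx -0.75154$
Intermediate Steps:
$z{\left(b,X \right)} = 3 - X \left(-8 + X\right)$ ($z{\left(b,X \right)} = 3 - \left(-8 + X\right) X = 3 - X \left(-8 + X\right)$)
$\frac{37359}{z{\left(-23,227 \right)}} = \frac{37359}{3 - 227^{2} + 8 \cdot 227} = \frac{37359}{3 - 51529 + 1816} = \frac{37359}{-49710} = 37359 \left(- \frac{1}{49710}\right) = - \frac{12453}{16570}$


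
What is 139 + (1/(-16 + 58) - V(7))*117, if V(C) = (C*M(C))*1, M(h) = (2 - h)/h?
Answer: 10175/14 ≈ 726.79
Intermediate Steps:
M(h) = (2 - h)/h
V(C) = 2 - C (V(C) = (C*((2 - C)/C))*1 = (2 - C)*1 = 2 - C)
139 + (1/(-16 + 58) - V(7))*117 = 139 + (1/(-16 + 58) - (2 - 1*7))*117 = 139 + (1/42 - (2 - 7))*117 = 139 + (1/42 - 1*(-5))*117 = 139 + (1/42 + 5)*117 = 139 + (211/42)*117 = 139 + 8229/14 = 10175/14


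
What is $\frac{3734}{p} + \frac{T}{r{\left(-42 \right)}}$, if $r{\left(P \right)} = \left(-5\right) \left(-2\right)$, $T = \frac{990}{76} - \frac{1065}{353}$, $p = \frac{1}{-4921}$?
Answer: $- \frac{492964848739}{26828} \approx -1.8375 \cdot 10^{7}$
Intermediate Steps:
$p = - \frac{1}{4921} \approx -0.00020321$
$T = \frac{134265}{13414}$ ($T = 990 \cdot \frac{1}{76} - \frac{1065}{353} = \frac{495}{38} - \frac{1065}{353} = \frac{134265}{13414} \approx 10.009$)
$r{\left(P \right)} = 10$
$\frac{3734}{p} + \frac{T}{r{\left(-42 \right)}} = \frac{3734}{- \frac{1}{4921}} + \frac{134265}{13414 \cdot 10} = 3734 \left(-4921\right) + \frac{134265}{13414} \cdot \frac{1}{10} = -18375014 + \frac{26853}{26828} = - \frac{492964848739}{26828}$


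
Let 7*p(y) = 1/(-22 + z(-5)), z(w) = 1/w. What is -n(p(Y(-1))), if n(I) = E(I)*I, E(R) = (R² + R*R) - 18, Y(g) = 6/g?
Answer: -54335360/469097433 ≈ -0.11583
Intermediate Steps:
E(R) = -18 + 2*R² (E(R) = (R² + R²) - 18 = 2*R² - 18 = -18 + 2*R²)
p(y) = -5/777 (p(y) = 1/(7*(-22 + 1/(-5))) = 1/(7*(-22 - ⅕)) = 1/(7*(-111/5)) = (⅐)*(-5/111) = -5/777)
n(I) = I*(-18 + 2*I²) (n(I) = (-18 + 2*I²)*I = I*(-18 + 2*I²))
-n(p(Y(-1))) = -2*(-5)*(-9 + (-5/777)²)/777 = -2*(-5)*(-9 + 25/603729)/777 = -2*(-5)*(-5433536)/(777*603729) = -1*54335360/469097433 = -54335360/469097433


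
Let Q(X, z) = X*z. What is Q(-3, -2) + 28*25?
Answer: 706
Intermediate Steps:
Q(-3, -2) + 28*25 = -3*(-2) + 28*25 = 6 + 700 = 706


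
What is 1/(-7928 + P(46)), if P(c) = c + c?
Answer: -1/7836 ≈ -0.00012762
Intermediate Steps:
P(c) = 2*c
1/(-7928 + P(46)) = 1/(-7928 + 2*46) = 1/(-7928 + 92) = 1/(-7836) = -1/7836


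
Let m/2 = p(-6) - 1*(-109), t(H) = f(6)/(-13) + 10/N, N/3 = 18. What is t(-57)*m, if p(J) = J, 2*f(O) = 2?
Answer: 7828/351 ≈ 22.302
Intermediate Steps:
N = 54 (N = 3*18 = 54)
f(O) = 1 (f(O) = (½)*2 = 1)
t(H) = 38/351 (t(H) = 1/(-13) + 10/54 = 1*(-1/13) + 10*(1/54) = -1/13 + 5/27 = 38/351)
m = 206 (m = 2*(-6 - 1*(-109)) = 2*(-6 + 109) = 2*103 = 206)
t(-57)*m = (38/351)*206 = 7828/351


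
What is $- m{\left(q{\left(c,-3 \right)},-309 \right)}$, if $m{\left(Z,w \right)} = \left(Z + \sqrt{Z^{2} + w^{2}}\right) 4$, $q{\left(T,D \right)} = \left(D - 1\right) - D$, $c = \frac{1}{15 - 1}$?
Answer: $4 - 4 \sqrt{95482} \approx -1232.0$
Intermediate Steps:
$c = \frac{1}{14} \approx 0.071429$
$q{\left(T,D \right)} = -1$ ($q{\left(T,D \right)} = \left(D - 1\right) - D = \left(-1 + D\right) - D = -1$)
$m{\left(Z,w \right)} = 4 Z + 4 \sqrt{Z^{2} + w^{2}}$
$- m{\left(q{\left(c,-3 \right)},-309 \right)} = - (4 \left(-1\right) + 4 \sqrt{\left(-1\right)^{2} + \left(-309\right)^{2}}) = - (-4 + 4 \sqrt{1 + 95481}) = - (-4 + 4 \sqrt{95482}) = 4 - 4 \sqrt{95482}$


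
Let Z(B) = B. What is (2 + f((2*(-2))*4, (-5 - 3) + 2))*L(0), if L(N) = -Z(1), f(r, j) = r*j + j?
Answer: -92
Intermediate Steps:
f(r, j) = j + j*r (f(r, j) = j*r + j = j + j*r)
L(N) = -1 (L(N) = -1*1 = -1)
(2 + f((2*(-2))*4, (-5 - 3) + 2))*L(0) = (2 + ((-5 - 3) + 2)*(1 + (2*(-2))*4))*(-1) = (2 + (-8 + 2)*(1 - 4*4))*(-1) = (2 - 6*(1 - 16))*(-1) = (2 - 6*(-15))*(-1) = (2 + 90)*(-1) = 92*(-1) = -92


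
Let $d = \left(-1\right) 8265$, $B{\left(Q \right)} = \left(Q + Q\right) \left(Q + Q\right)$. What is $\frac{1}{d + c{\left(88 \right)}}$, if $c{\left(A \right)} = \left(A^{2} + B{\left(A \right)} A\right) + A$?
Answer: $\frac{1}{2725455} \approx 3.6691 \cdot 10^{-7}$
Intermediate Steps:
$B{\left(Q \right)} = 4 Q^{2}$ ($B{\left(Q \right)} = 2 Q 2 Q = 4 Q^{2}$)
$c{\left(A \right)} = A + A^{2} + 4 A^{3}$ ($c{\left(A \right)} = \left(A^{2} + 4 A^{2} A\right) + A = \left(A^{2} + 4 A^{3}\right) + A = A + A^{2} + 4 A^{3}$)
$d = -8265$
$\frac{1}{d + c{\left(88 \right)}} = \frac{1}{-8265 + 88 \left(1 + 88 + 4 \cdot 88^{2}\right)} = \frac{1}{-8265 + 88 \left(1 + 88 + 4 \cdot 7744\right)} = \frac{1}{-8265 + 88 \left(1 + 88 + 30976\right)} = \frac{1}{-8265 + 88 \cdot 31065} = \frac{1}{-8265 + 2733720} = \frac{1}{2725455}$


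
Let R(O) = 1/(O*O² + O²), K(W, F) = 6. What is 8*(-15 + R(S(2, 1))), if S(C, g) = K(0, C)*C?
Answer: -28079/234 ≈ -120.00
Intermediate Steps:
S(C, g) = 6*C
R(O) = 1/(O² + O³) (R(O) = 1/(O³ + O²) = 1/(O² + O³))
8*(-15 + R(S(2, 1))) = 8*(-15 + 1/((6*2)²*(1 + 6*2))) = 8*(-15 + 1/(12²*(1 + 12))) = 8*(-15 + (1/144)/13) = 8*(-15 + (1/144)*(1/13)) = 8*(-15 + 1/1872) = 8*(-28079/1872) = -28079/234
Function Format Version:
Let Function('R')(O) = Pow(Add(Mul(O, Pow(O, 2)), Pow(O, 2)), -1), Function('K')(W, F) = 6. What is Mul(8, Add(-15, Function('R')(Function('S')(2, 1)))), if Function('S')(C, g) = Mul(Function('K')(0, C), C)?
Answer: Rational(-28079, 234) ≈ -120.00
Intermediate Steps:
Function('S')(C, g) = Mul(6, C)
Function('R')(O) = Pow(Add(Pow(O, 2), Pow(O, 3)), -1) (Function('R')(O) = Pow(Add(Pow(O, 3), Pow(O, 2)), -1) = Pow(Add(Pow(O, 2), Pow(O, 3)), -1))
Mul(8, Add(-15, Function('R')(Function('S')(2, 1)))) = Mul(8, Add(-15, Mul(Pow(Mul(6, 2), -2), Pow(Add(1, Mul(6, 2)), -1)))) = Mul(8, Add(-15, Mul(Pow(12, -2), Pow(Add(1, 12), -1)))) = Mul(8, Add(-15, Mul(Rational(1, 144), Pow(13, -1)))) = Mul(8, Add(-15, Mul(Rational(1, 144), Rational(1, 13)))) = Mul(8, Add(-15, Rational(1, 1872))) = Mul(8, Rational(-28079, 1872)) = Rational(-28079, 234)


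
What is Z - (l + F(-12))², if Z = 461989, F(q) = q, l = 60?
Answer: 459685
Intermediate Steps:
Z - (l + F(-12))² = 461989 - (60 - 12)² = 461989 - 1*48² = 461989 - 1*2304 = 461989 - 2304 = 459685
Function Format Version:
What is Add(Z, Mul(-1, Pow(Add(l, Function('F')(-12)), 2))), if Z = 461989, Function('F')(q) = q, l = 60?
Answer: 459685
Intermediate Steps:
Add(Z, Mul(-1, Pow(Add(l, Function('F')(-12)), 2))) = Add(461989, Mul(-1, Pow(Add(60, -12), 2))) = Add(461989, Mul(-1, Pow(48, 2))) = Add(461989, Mul(-1, 2304)) = Add(461989, -2304) = 459685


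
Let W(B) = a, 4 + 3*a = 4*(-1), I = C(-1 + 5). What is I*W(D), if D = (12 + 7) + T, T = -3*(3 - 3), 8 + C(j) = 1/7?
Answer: 440/21 ≈ 20.952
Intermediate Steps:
C(j) = -55/7 (C(j) = -8 + 1/7 = -8 + ⅐ = -55/7)
I = -55/7 ≈ -7.8571
a = -8/3 (a = -4/3 + (4*(-1))/3 = -4/3 + (⅓)*(-4) = -4/3 - 4/3 = -8/3 ≈ -2.6667)
T = 0 (T = -3*0 = 0)
D = 19 (D = (12 + 7) + 0 = 19 + 0 = 19)
W(B) = -8/3
I*W(D) = -55/7*(-8/3) = 440/21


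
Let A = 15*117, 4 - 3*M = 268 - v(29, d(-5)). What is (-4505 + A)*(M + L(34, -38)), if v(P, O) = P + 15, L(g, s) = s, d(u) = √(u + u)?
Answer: 918500/3 ≈ 3.0617e+5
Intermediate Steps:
d(u) = √2*√u (d(u) = √(2*u) = √2*√u)
v(P, O) = 15 + P
M = -220/3 (M = 4/3 - (268 - (15 + 29))/3 = 4/3 - (268 - 1*44)/3 = 4/3 - (268 - 44)/3 = 4/3 - ⅓*224 = 4/3 - 224/3 = -220/3 ≈ -73.333)
A = 1755
(-4505 + A)*(M + L(34, -38)) = (-4505 + 1755)*(-220/3 - 38) = -2750*(-334/3) = 918500/3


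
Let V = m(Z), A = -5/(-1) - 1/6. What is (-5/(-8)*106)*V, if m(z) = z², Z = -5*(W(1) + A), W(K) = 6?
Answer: 27990625/144 ≈ 1.9438e+5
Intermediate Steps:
A = 29/6 (A = -5*(-1) - 1*⅙ = 5 - ⅙ = 29/6 ≈ 4.8333)
Z = -325/6 (Z = -5*(6 + 29/6) = -5*65/6 = -325/6 ≈ -54.167)
V = 105625/36 (V = (-325/6)² = 105625/36 ≈ 2934.0)
(-5/(-8)*106)*V = (-5/(-8)*106)*(105625/36) = (-5*(-⅛)*106)*(105625/36) = ((5/8)*106)*(105625/36) = (265/4)*(105625/36) = 27990625/144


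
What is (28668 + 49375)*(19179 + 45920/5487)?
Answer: 8216452340999/5487 ≈ 1.4974e+9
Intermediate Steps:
(28668 + 49375)*(19179 + 45920/5487) = 78043*(19179 + 45920*(1/5487)) = 78043*(19179 + 45920/5487) = 78043*(105281093/5487) = 8216452340999/5487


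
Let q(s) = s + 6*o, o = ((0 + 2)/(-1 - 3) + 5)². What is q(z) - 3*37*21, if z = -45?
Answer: -4509/2 ≈ -2254.5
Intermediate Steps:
o = 81/4 (o = (2/(-4) + 5)² = (2*(-¼) + 5)² = (-½ + 5)² = (9/2)² = 81/4 ≈ 20.250)
q(s) = 243/2 + s (q(s) = s + 6*(81/4) = s + 243/2 = 243/2 + s)
q(z) - 3*37*21 = (243/2 - 45) - 3*37*21 = 153/2 - 111*21 = 153/2 - 1*2331 = 153/2 - 2331 = -4509/2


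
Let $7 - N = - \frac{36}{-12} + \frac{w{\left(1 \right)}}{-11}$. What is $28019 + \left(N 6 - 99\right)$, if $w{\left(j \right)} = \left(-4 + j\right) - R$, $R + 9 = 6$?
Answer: $27944$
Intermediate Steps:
$R = -3$ ($R = -9 + 6 = -3$)
$w{\left(j \right)} = -1 + j$ ($w{\left(j \right)} = \left(-4 + j\right) - -3 = \left(-4 + j\right) + 3 = -1 + j$)
$N = 4$ ($N = 7 - \left(- \frac{36}{-12} + \frac{-1 + 1}{-11}\right) = 7 - \left(\left(-36\right) \left(- \frac{1}{12}\right) + 0 \left(- \frac{1}{11}\right)\right) = 7 - \left(3 + 0\right) = 7 - 3 = 4$)
$28019 + \left(N 6 - 99\right) = 28019 + \left(4 \cdot 6 - 99\right) = 28019 + \left(24 - 99\right) = 28019 - 75 = 27944$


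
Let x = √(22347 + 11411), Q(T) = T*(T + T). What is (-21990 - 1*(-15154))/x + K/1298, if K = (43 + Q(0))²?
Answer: 1849/1298 - 3418*√33758/16879 ≈ -35.782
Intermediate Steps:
Q(T) = 2*T² (Q(T) = T*(2*T) = 2*T²)
x = √33758 ≈ 183.73
K = 1849 (K = (43 + 2*0²)² = (43 + 2*0)² = (43 + 0)² = 43² = 1849)
(-21990 - 1*(-15154))/x + K/1298 = (-21990 - 1*(-15154))/(√33758) + 1849/1298 = (-21990 + 15154)*(√33758/33758) + 1849*(1/1298) = -3418*√33758/16879 + 1849/1298 = 1849/1298 - 3418*√33758/16879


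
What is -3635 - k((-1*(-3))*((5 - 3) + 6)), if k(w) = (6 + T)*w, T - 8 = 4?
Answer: -4067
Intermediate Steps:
T = 12 (T = 8 + 4 = 12)
k(w) = 18*w (k(w) = (6 + 12)*w = 18*w)
-3635 - k((-1*(-3))*((5 - 3) + 6)) = -3635 - 18*(-1*(-3))*((5 - 3) + 6) = -3635 - 18*3*(2 + 6) = -3635 - 18*3*8 = -3635 - 18*24 = -3635 - 1*432 = -3635 - 432 = -4067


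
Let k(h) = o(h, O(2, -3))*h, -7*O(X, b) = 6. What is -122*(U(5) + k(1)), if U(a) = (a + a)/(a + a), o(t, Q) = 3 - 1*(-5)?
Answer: -1098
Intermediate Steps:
O(X, b) = -6/7 (O(X, b) = -1/7*6 = -6/7)
o(t, Q) = 8 (o(t, Q) = 3 + 5 = 8)
U(a) = 1 (U(a) = (2*a)/((2*a)) = (2*a)*(1/(2*a)) = 1)
k(h) = 8*h
-122*(U(5) + k(1)) = -122*(1 + 8*1) = -122*(1 + 8) = -122*9 = -1098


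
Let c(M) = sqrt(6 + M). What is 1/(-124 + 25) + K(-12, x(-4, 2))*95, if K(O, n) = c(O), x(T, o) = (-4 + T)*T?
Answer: -1/99 + 95*I*sqrt(6) ≈ -0.010101 + 232.7*I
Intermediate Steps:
x(T, o) = T*(-4 + T)
K(O, n) = sqrt(6 + O)
1/(-124 + 25) + K(-12, x(-4, 2))*95 = 1/(-124 + 25) + sqrt(6 - 12)*95 = 1/(-99) + sqrt(-6)*95 = -1/99 + (I*sqrt(6))*95 = -1/99 + 95*I*sqrt(6)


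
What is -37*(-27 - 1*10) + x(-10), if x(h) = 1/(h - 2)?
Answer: 16427/12 ≈ 1368.9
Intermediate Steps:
x(h) = 1/(-2 + h)
-37*(-27 - 1*10) + x(-10) = -37*(-27 - 1*10) + 1/(-2 - 10) = -37*(-27 - 10) + 1/(-12) = -37*(-37) - 1/12 = 1369 - 1/12 = 16427/12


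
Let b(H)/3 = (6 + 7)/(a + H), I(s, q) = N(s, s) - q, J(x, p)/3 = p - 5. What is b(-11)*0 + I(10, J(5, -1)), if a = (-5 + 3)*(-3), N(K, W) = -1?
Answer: 17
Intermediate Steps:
J(x, p) = -15 + 3*p (J(x, p) = 3*(p - 5) = 3*(-5 + p) = -15 + 3*p)
a = 6 (a = -2*(-3) = 6)
I(s, q) = -1 - q
b(H) = 39/(6 + H) (b(H) = 3*((6 + 7)/(6 + H)) = 3*(13/(6 + H)) = 39/(6 + H))
b(-11)*0 + I(10, J(5, -1)) = (39/(6 - 11))*0 + (-1 - (-15 + 3*(-1))) = (39/(-5))*0 + (-1 - (-15 - 3)) = (39*(-⅕))*0 + (-1 - 1*(-18)) = -39/5*0 + (-1 + 18) = 0 + 17 = 17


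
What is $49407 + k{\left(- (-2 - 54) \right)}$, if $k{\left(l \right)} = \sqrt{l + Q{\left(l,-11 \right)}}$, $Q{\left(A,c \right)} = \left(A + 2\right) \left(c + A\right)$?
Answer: $49407 + \sqrt{2666} \approx 49459.0$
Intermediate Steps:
$Q{\left(A,c \right)} = \left(2 + A\right) \left(A + c\right)$
$k{\left(l \right)} = \sqrt{-22 + l^{2} - 8 l}$ ($k{\left(l \right)} = \sqrt{l + \left(l^{2} + 2 l + 2 \left(-11\right) + l \left(-11\right)\right)} = \sqrt{l + \left(l^{2} + 2 l - 22 - 11 l\right)} = \sqrt{l - \left(22 - l^{2} + 9 l\right)} = \sqrt{-22 + l^{2} - 8 l}$)
$49407 + k{\left(- (-2 - 54) \right)} = 49407 + \sqrt{-22 + \left(- (-2 - 54)\right)^{2} - 8 \left(- (-2 - 54)\right)} = 49407 + \sqrt{-22 + \left(\left(-1\right) \left(-56\right)\right)^{2} - 8 \left(\left(-1\right) \left(-56\right)\right)} = 49407 + \sqrt{-22 + 56^{2} - 448} = 49407 + \sqrt{-22 + 3136 - 448} = 49407 + \sqrt{2666}$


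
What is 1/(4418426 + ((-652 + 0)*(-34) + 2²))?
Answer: 1/4440598 ≈ 2.2519e-7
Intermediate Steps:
1/(4418426 + ((-652 + 0)*(-34) + 2²)) = 1/(4418426 + (-652*(-34) + 4)) = 1/(4418426 + (22168 + 4)) = 1/(4418426 + 22172) = 1/4440598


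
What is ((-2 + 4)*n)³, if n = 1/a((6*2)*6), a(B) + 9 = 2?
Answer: -8/343 ≈ -0.023324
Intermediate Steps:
a(B) = -7 (a(B) = -9 + 2 = -7)
n = -⅐ (n = 1/(-7) = -⅐ ≈ -0.14286)
((-2 + 4)*n)³ = ((-2 + 4)*(-⅐))³ = (2*(-⅐))³ = (-2/7)³ = -8/343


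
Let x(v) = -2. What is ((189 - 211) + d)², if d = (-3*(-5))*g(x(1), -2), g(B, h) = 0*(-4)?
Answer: 484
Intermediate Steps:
g(B, h) = 0
d = 0 (d = -3*(-5)*0 = 15*0 = 0)
((189 - 211) + d)² = ((189 - 211) + 0)² = (-22 + 0)² = (-22)² = 484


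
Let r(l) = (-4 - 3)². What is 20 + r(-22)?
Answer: 69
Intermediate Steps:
r(l) = 49 (r(l) = (-7)² = 49)
20 + r(-22) = 20 + 49 = 69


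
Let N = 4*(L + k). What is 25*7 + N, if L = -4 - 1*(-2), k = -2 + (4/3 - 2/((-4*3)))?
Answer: 165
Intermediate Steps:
k = -½ (k = -2 + (4*(⅓) - 2/(-12)) = -2 + (4/3 - 2*(-1/12)) = -2 + (4/3 + ⅙) = -2 + 3/2 = -½ ≈ -0.50000)
L = -2 (L = -4 + 2 = -2)
N = -10 (N = 4*(-2 - ½) = 4*(-5/2) = -10)
25*7 + N = 25*7 - 10 = 175 - 10 = 165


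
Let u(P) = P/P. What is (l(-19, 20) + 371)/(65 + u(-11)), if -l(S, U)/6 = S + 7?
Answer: 443/66 ≈ 6.7121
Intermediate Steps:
l(S, U) = -42 - 6*S (l(S, U) = -6*(S + 7) = -6*(7 + S) = -42 - 6*S)
u(P) = 1
(l(-19, 20) + 371)/(65 + u(-11)) = ((-42 - 6*(-19)) + 371)/(65 + 1) = ((-42 + 114) + 371)/66 = (72 + 371)*(1/66) = 443*(1/66) = 443/66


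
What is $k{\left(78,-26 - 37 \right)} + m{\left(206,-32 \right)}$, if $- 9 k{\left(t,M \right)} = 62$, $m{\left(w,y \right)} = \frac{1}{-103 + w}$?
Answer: $- \frac{6377}{927} \approx -6.8792$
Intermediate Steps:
$k{\left(t,M \right)} = - \frac{62}{9}$ ($k{\left(t,M \right)} = \left(- \frac{1}{9}\right) 62 = - \frac{62}{9}$)
$k{\left(78,-26 - 37 \right)} + m{\left(206,-32 \right)} = - \frac{62}{9} + \frac{1}{-103 + 206} = - \frac{62}{9} + \frac{1}{103} = - \frac{6377}{927}$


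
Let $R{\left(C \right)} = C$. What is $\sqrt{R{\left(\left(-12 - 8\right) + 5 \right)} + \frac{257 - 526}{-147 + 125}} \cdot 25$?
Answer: $\frac{25 i \sqrt{1342}}{22} \approx 41.629 i$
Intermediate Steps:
$\sqrt{R{\left(\left(-12 - 8\right) + 5 \right)} + \frac{257 - 526}{-147 + 125}} \cdot 25 = \sqrt{\left(\left(-12 - 8\right) + 5\right) + \frac{257 - 526}{-147 + 125}} \cdot 25 = \sqrt{\left(-20 + 5\right) - \frac{269}{-22}} \cdot 25 = \sqrt{-15 - - \frac{269}{22}} \cdot 25 = \sqrt{-15 + \frac{269}{22}} \cdot 25 = \sqrt{- \frac{61}{22}} \cdot 25 = \frac{i \sqrt{1342}}{22} \cdot 25 = \frac{25 i \sqrt{1342}}{22}$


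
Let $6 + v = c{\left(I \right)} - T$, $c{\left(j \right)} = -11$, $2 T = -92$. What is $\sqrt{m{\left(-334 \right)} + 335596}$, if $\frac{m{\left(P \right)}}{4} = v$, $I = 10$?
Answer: $4 \sqrt{20982} \approx 579.41$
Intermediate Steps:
$T = -46$ ($T = \frac{1}{2} \left(-92\right) = -46$)
$v = 29$ ($v = -6 - -35 = -6 + \left(-11 + 46\right) = -6 + 35 = 29$)
$m{\left(P \right)} = 116$ ($m{\left(P \right)} = 4 \cdot 29 = 116$)
$\sqrt{m{\left(-334 \right)} + 335596} = \sqrt{116 + 335596} = \sqrt{335712} = 4 \sqrt{20982}$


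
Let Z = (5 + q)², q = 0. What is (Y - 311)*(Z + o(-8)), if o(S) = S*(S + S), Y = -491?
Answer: -122706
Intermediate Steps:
Z = 25 (Z = (5 + 0)² = 5² = 25)
o(S) = 2*S² (o(S) = S*(2*S) = 2*S²)
(Y - 311)*(Z + o(-8)) = (-491 - 311)*(25 + 2*(-8)²) = -802*(25 + 2*64) = -802*(25 + 128) = -802*153 = -122706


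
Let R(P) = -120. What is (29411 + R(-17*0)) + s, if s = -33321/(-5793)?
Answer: 56572028/1931 ≈ 29297.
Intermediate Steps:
s = 11107/1931 (s = -33321*(-1/5793) = 11107/1931 ≈ 5.7519)
(29411 + R(-17*0)) + s = (29411 - 120) + 11107/1931 = 29291 + 11107/1931 = 56572028/1931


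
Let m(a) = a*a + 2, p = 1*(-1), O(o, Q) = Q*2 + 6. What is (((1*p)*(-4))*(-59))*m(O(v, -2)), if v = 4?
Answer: -1416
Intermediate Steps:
O(o, Q) = 6 + 2*Q (O(o, Q) = 2*Q + 6 = 6 + 2*Q)
p = -1
m(a) = 2 + a² (m(a) = a² + 2 = 2 + a²)
(((1*p)*(-4))*(-59))*m(O(v, -2)) = (((1*(-1))*(-4))*(-59))*(2 + (6 + 2*(-2))²) = (-1*(-4)*(-59))*(2 + (6 - 4)²) = (4*(-59))*(2 + 2²) = -236*(2 + 4) = -236*6 = -1416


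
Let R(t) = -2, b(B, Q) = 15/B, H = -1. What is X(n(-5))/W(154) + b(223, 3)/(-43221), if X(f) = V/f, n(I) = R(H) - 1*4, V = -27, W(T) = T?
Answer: 28913309/989530388 ≈ 0.029219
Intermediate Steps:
n(I) = -6 (n(I) = -2 - 1*4 = -2 - 4 = -6)
X(f) = -27/f
X(n(-5))/W(154) + b(223, 3)/(-43221) = -27/(-6)/154 + (15/223)/(-43221) = -27*(-1/6)*(1/154) + (15*(1/223))*(-1/43221) = (9/2)*(1/154) + (15/223)*(-1/43221) = 9/308 - 5/3212761 = 28913309/989530388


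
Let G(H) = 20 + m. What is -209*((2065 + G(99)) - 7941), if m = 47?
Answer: 1214081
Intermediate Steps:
G(H) = 67 (G(H) = 20 + 47 = 67)
-209*((2065 + G(99)) - 7941) = -209*((2065 + 67) - 7941) = -209*(2132 - 7941) = -209*(-5809) = 1214081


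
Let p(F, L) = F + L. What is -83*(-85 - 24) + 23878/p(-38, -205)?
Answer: 2174543/243 ≈ 8948.7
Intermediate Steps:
-83*(-85 - 24) + 23878/p(-38, -205) = -83*(-85 - 24) + 23878/(-38 - 205) = -83*(-109) + 23878/(-243) = 9047 + 23878*(-1/243) = 9047 - 23878/243 = 2174543/243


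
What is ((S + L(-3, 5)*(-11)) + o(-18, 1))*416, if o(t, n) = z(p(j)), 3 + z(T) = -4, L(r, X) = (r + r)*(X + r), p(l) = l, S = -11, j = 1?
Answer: 47424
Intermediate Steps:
L(r, X) = 2*r*(X + r) (L(r, X) = (2*r)*(X + r) = 2*r*(X + r))
z(T) = -7 (z(T) = -3 - 4 = -7)
o(t, n) = -7
((S + L(-3, 5)*(-11)) + o(-18, 1))*416 = ((-11 + (2*(-3)*(5 - 3))*(-11)) - 7)*416 = ((-11 + (2*(-3)*2)*(-11)) - 7)*416 = ((-11 - 12*(-11)) - 7)*416 = ((-11 + 132) - 7)*416 = (121 - 7)*416 = 114*416 = 47424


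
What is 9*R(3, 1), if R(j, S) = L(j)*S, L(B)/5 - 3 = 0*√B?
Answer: 135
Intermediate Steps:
L(B) = 15 (L(B) = 15 + 5*(0*√B) = 15 + 5*0 = 15 + 0 = 15)
R(j, S) = 15*S
9*R(3, 1) = 9*(15*1) = 9*15 = 135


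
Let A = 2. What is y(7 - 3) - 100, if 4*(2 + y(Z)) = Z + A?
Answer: -201/2 ≈ -100.50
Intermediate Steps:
y(Z) = -3/2 + Z/4 (y(Z) = -2 + (Z + 2)/4 = -2 + (2 + Z)/4 = -2 + (½ + Z/4) = -3/2 + Z/4)
y(7 - 3) - 100 = (-3/2 + (7 - 3)/4) - 100 = (-3/2 + (¼)*4) - 100 = (-3/2 + 1) - 100 = -½ - 100 = -201/2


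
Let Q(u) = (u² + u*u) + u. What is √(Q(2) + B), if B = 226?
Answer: 2*√59 ≈ 15.362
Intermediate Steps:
Q(u) = u + 2*u² (Q(u) = (u² + u²) + u = 2*u² + u = u + 2*u²)
√(Q(2) + B) = √(2*(1 + 2*2) + 226) = √(2*(1 + 4) + 226) = √(2*5 + 226) = √(10 + 226) = √236 = 2*√59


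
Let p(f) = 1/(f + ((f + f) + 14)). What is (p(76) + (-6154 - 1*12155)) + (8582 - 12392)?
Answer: -5352797/242 ≈ -22119.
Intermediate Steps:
p(f) = 1/(14 + 3*f) (p(f) = 1/(f + (2*f + 14)) = 1/(f + (14 + 2*f)) = 1/(14 + 3*f))
(p(76) + (-6154 - 1*12155)) + (8582 - 12392) = (1/(14 + 3*76) + (-6154 - 1*12155)) + (8582 - 12392) = (1/(14 + 228) + (-6154 - 12155)) - 3810 = (1/242 - 18309) - 3810 = -4430777/242 - 3810 = -5352797/242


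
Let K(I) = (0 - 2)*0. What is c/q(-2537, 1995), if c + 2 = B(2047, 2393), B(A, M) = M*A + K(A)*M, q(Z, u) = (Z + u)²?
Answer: 4898469/293764 ≈ 16.675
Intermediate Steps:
K(I) = 0 (K(I) = -2*0 = 0)
B(A, M) = A*M (B(A, M) = M*A + 0*M = A*M + 0 = A*M)
c = 4898469 (c = -2 + 2047*2393 = -2 + 4898471 = 4898469)
c/q(-2537, 1995) = 4898469/((-2537 + 1995)²) = 4898469/((-542)²) = 4898469/293764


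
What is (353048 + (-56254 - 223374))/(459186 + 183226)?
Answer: 18355/160603 ≈ 0.11429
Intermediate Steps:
(353048 + (-56254 - 223374))/(459186 + 183226) = (353048 - 279628)/642412 = 73420*(1/642412) = 18355/160603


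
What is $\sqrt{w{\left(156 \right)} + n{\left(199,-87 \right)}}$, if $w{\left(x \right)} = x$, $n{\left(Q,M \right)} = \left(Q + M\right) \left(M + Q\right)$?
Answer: $10 \sqrt{127} \approx 112.69$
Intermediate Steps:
$n{\left(Q,M \right)} = \left(M + Q\right)^{2}$ ($n{\left(Q,M \right)} = \left(M + Q\right) \left(M + Q\right) = \left(M + Q\right)^{2}$)
$\sqrt{w{\left(156 \right)} + n{\left(199,-87 \right)}} = \sqrt{156 + \left(-87 + 199\right)^{2}} = \sqrt{156 + 112^{2}} = \sqrt{156 + 12544} = \sqrt{12700} = 10 \sqrt{127}$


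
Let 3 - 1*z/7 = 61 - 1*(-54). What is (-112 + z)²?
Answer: 802816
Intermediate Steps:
z = -784 (z = 21 - 7*(61 - 1*(-54)) = 21 - 7*(61 + 54) = 21 - 7*115 = 21 - 805 = -784)
(-112 + z)² = (-112 - 784)² = (-896)² = 802816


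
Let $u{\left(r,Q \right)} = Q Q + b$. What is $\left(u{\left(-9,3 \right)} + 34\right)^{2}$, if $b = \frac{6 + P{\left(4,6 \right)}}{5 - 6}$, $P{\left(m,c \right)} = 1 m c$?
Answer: $169$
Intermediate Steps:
$P{\left(m,c \right)} = c m$ ($P{\left(m,c \right)} = m c = c m$)
$b = -30$ ($b = \frac{6 + 6 \cdot 4}{5 - 6} = \frac{6 + 24}{-1} = 30 \left(-1\right) = -30$)
$u{\left(r,Q \right)} = -30 + Q^{2}$ ($u{\left(r,Q \right)} = Q Q - 30 = Q^{2} - 30 = -30 + Q^{2}$)
$\left(u{\left(-9,3 \right)} + 34\right)^{2} = \left(\left(-30 + 3^{2}\right) + 34\right)^{2} = \left(\left(-30 + 9\right) + 34\right)^{2} = \left(-21 + 34\right)^{2} = 13^{2} = 169$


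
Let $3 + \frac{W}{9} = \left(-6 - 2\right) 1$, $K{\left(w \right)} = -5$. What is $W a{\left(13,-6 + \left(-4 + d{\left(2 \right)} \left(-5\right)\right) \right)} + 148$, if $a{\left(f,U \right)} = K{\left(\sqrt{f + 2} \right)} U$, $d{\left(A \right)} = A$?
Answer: $-9752$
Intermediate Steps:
$W = -99$ ($W = -27 + 9 \left(-6 - 2\right) 1 = -27 + 9 \left(\left(-8\right) 1\right) = -27 + 9 \left(-8\right) = -27 - 72 = -99$)
$a{\left(f,U \right)} = - 5 U$
$W a{\left(13,-6 + \left(-4 + d{\left(2 \right)} \left(-5\right)\right) \right)} + 148 = - 99 \left(- 5 \left(-6 + \left(-4 + 2 \left(-5\right)\right)\right)\right) + 148 = - 99 \left(- 5 \left(-6 - 14\right)\right) + 148 = - 99 \left(\left(-5\right) \left(-20\right)\right) + 148 = \left(-99\right) 100 + 148 = -9900 + 148 = -9752$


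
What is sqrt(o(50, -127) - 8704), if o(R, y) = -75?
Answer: I*sqrt(8779) ≈ 93.696*I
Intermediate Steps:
sqrt(o(50, -127) - 8704) = sqrt(-75 - 8704) = sqrt(-8779) = I*sqrt(8779)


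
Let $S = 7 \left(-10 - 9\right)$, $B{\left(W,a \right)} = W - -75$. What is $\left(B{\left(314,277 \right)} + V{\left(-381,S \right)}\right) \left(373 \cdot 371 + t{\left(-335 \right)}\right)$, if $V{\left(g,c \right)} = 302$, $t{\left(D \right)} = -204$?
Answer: $95481689$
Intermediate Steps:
$B{\left(W,a \right)} = 75 + W$ ($B{\left(W,a \right)} = W + 75 = 75 + W$)
$S = -133$ ($S = 7 \left(-19\right) = -133$)
$\left(B{\left(314,277 \right)} + V{\left(-381,S \right)}\right) \left(373 \cdot 371 + t{\left(-335 \right)}\right) = \left(\left(75 + 314\right) + 302\right) \left(373 \cdot 371 - 204\right) = \left(389 + 302\right) \left(138383 - 204\right) = 691 \cdot 138179 = 95481689$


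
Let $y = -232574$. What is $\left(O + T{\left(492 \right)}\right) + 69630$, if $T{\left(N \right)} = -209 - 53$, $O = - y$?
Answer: $301942$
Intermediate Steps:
$O = 232574$ ($O = \left(-1\right) \left(-232574\right) = 232574$)
$T{\left(N \right)} = -262$ ($T{\left(N \right)} = -209 - 53 = -262$)
$\left(O + T{\left(492 \right)}\right) + 69630 = \left(232574 - 262\right) + 69630 = 232312 + 69630 = 301942$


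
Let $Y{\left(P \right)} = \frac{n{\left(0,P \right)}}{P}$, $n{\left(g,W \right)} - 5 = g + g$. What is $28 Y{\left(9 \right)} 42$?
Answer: $\frac{1960}{3} \approx 653.33$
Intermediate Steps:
$n{\left(g,W \right)} = 5 + 2 g$ ($n{\left(g,W \right)} = 5 + \left(g + g\right) = 5 + 2 g$)
$Y{\left(P \right)} = \frac{5}{P}$ ($Y{\left(P \right)} = \frac{5 + 2 \cdot 0}{P} = \frac{5 + 0}{P} = \frac{5}{P}$)
$28 Y{\left(9 \right)} 42 = 28 \cdot \frac{5}{9} \cdot 42 = \frac{140}{9} \cdot 42 = \frac{1960}{3}$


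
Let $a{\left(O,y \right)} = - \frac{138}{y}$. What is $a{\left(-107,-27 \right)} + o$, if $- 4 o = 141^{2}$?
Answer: $- \frac{178745}{36} \approx -4965.1$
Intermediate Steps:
$o = - \frac{19881}{4}$ ($o = - \frac{141^{2}}{4} = \left(- \frac{1}{4}\right) 19881 = - \frac{19881}{4} \approx -4970.3$)
$a{\left(-107,-27 \right)} + o = - \frac{138}{-27} - \frac{19881}{4} = \left(-138\right) \left(- \frac{1}{27}\right) - \frac{19881}{4} = \frac{46}{9} - \frac{19881}{4} = - \frac{178745}{36}$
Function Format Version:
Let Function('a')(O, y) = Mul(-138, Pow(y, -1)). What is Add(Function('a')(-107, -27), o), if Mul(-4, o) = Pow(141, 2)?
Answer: Rational(-178745, 36) ≈ -4965.1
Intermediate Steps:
o = Rational(-19881, 4) (o = Mul(Rational(-1, 4), Pow(141, 2)) = Mul(Rational(-1, 4), 19881) = Rational(-19881, 4) ≈ -4970.3)
Add(Function('a')(-107, -27), o) = Add(Mul(-138, Pow(-27, -1)), Rational(-19881, 4)) = Add(Mul(-138, Rational(-1, 27)), Rational(-19881, 4)) = Add(Rational(46, 9), Rational(-19881, 4)) = Rational(-178745, 36)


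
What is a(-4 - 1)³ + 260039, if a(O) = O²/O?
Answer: 259914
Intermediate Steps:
a(O) = O
a(-4 - 1)³ + 260039 = (-4 - 1)³ + 260039 = (-5)³ + 260039 = -125 + 260039 = 259914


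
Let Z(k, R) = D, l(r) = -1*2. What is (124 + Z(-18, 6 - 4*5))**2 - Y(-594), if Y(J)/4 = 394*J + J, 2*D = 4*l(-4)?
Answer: 952920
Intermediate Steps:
l(r) = -2
D = -4 (D = (4*(-2))/2 = (1/2)*(-8) = -4)
Y(J) = 1580*J (Y(J) = 4*(394*J + J) = 4*(395*J) = 1580*J)
Z(k, R) = -4
(124 + Z(-18, 6 - 4*5))**2 - Y(-594) = (124 - 4)**2 - 1580*(-594) = 120**2 - 1*(-938520) = 14400 + 938520 = 952920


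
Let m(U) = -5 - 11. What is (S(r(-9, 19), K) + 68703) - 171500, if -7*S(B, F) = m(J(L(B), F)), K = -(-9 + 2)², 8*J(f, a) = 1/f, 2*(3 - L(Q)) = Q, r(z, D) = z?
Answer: -719563/7 ≈ -1.0279e+5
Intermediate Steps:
L(Q) = 3 - Q/2
J(f, a) = 1/(8*f)
m(U) = -16
K = -49 (K = -1*(-7)² = -1*49 = -49)
S(B, F) = 16/7 (S(B, F) = -⅐*(-16) = 16/7)
(S(r(-9, 19), K) + 68703) - 171500 = (16/7 + 68703) - 171500 = 480937/7 - 171500 = -719563/7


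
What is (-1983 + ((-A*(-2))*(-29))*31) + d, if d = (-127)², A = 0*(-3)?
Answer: 14146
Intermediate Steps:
A = 0
d = 16129
(-1983 + ((-A*(-2))*(-29))*31) + d = (-1983 + ((-1*0*(-2))*(-29))*31) + 16129 = (-1983 + ((0*(-2))*(-29))*31) + 16129 = (-1983 + (0*(-29))*31) + 16129 = (-1983 + 0*31) + 16129 = (-1983 + 0) + 16129 = -1983 + 16129 = 14146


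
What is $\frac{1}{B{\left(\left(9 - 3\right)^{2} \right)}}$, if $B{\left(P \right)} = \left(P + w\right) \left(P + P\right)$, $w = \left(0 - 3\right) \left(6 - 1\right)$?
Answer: $\frac{1}{1512} \approx 0.00066138$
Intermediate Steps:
$w = -15$ ($w = \left(-3\right) 5 = -15$)
$B{\left(P \right)} = 2 P \left(-15 + P\right)$ ($B{\left(P \right)} = \left(P - 15\right) \left(P + P\right) = \left(-15 + P\right) 2 P = 2 P \left(-15 + P\right)$)
$\frac{1}{B{\left(\left(9 - 3\right)^{2} \right)}} = \frac{1}{2 \left(9 - 3\right)^{2} \left(-15 + \left(9 - 3\right)^{2}\right)} = \frac{1}{2 \cdot 6^{2} \left(-15 + 6^{2}\right)} = \frac{1}{2 \cdot 36 \left(-15 + 36\right)} = \frac{1}{2 \cdot 36 \cdot 21} = \frac{1}{1512}$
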